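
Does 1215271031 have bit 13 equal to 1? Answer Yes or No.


0b1001000011011111001000001110111, bit 13 = 0. No

No


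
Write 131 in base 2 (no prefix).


131 = 10000011 in binary

10000011


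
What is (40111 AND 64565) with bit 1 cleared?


Step 1: 40111 & 64565 = 39973
Step 2: 39973 & ~(1 << 1) = 39973

39973


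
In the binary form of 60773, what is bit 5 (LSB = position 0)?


0b1110110101100101, position 5 = 1

1


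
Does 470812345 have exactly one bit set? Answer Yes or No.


0b11100000100000000011010111001. Multiple bits set => No

No


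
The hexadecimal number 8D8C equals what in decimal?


8D8C hex = 36236 decimal

36236


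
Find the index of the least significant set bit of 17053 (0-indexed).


0b100001010011101. Lowest set bit at position 0

0


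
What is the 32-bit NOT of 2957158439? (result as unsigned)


~0b10110000010000101010100000100111 = 0b1001111101111010101011111011000 = 1337808856 (32-bit unsigned)

1337808856


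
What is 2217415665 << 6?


0b10000100001010110001001111110001 << 6 = 0b10000100001010110001001111110001000000 = 141914602560

141914602560


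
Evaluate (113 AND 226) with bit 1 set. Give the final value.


Step 1: 113 & 226 = 96
Step 2: 96 | (1 << 1) = 96 | 2 = 98

98


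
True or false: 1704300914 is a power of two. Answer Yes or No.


0b1100101100101011001000101110010. Multiple bits set => No

No


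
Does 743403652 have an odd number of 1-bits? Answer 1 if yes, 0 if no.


0b101100010011110111000010000100 has 13 ones => parity 1

1


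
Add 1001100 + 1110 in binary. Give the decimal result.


1001100 + 1110 = 1011010 = 90

90


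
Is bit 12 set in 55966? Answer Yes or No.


0b1101101010011110, bit 12 = 1. Yes

Yes


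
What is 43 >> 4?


0b101011 >> 4 = 0b10 = 2

2


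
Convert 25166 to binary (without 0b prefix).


25166 = 110001001001110 in binary

110001001001110


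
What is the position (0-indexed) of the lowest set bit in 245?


0b11110101. Lowest set bit at position 0

0


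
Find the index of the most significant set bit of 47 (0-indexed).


0b101111. Highest set bit at position 5

5


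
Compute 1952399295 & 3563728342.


0b1110100010111110011111110111111 & 0b11010100011010100010110111010110 = 0b1010100010010100010110110010110 = 1414147478

1414147478


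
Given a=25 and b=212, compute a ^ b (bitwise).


25 ^ 212 = 205

205


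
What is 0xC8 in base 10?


C8 hex = 200 decimal

200


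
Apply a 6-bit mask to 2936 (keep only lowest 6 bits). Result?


2936 & 63 = 56

56


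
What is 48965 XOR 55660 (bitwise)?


0b1011111101000101 ^ 0b1101100101101100 = 0b110011000101001 = 26153

26153


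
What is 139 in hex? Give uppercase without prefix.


139 = 8B hex

8B


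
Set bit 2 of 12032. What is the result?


12032 | (1 << 2) = 12032 | 4 = 12036

12036


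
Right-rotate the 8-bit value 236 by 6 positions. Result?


Rotate 0b11101100 right by 6 (8-bit) = 0b10110011 = 179

179


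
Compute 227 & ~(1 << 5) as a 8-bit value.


227 & ~(1 << 5) = 195

195


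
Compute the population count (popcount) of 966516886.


0b111001100110111110000010010110 has 16 set bits

16


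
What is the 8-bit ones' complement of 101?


101 ^ 255 = 154

154


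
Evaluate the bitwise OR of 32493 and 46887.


0b111111011101101 | 0b1011011100100111 = 0b1111111111101111 = 65519

65519


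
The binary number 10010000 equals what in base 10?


10010000 in decimal = 144

144


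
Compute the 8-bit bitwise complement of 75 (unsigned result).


~0b1001011 = 0b10110100 = 180 (8-bit unsigned)

180


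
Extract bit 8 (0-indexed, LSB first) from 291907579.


0b10001011001100010011111111011, position 8 = 1

1


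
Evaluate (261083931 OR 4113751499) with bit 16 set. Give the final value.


Step 1: 261083931 | 4113751499 = 4290764763
Step 2: 4290764763 | (1 << 16) = 4290764763 | 65536 = 4290764763

4290764763


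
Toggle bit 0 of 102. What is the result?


102 ^ (1 << 0) = 102 ^ 1 = 103

103


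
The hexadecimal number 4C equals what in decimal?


4C hex = 76 decimal

76


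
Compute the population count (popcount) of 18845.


0b100100110011101 has 8 set bits

8


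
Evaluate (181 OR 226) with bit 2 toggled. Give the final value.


Step 1: 181 | 226 = 247
Step 2: 247 ^ (1 << 2) = 247 ^ 4 = 243

243


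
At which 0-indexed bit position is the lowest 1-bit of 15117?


0b11101100001101. Lowest set bit at position 0

0


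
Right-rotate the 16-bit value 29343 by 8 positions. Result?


Rotate 0b111001010011111 right by 8 (16-bit) = 0b1001111101110010 = 40818

40818


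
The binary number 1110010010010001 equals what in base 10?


1110010010010001 in decimal = 58513

58513


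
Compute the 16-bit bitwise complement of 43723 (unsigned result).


~0b1010101011001011 = 0b101010100110100 = 21812 (16-bit unsigned)

21812


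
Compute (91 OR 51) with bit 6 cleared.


Step 1: 91 | 51 = 123
Step 2: 123 & ~(1 << 6) = 59

59


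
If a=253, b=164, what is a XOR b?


253 ^ 164 = 89

89


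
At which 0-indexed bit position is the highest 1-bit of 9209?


0b10001111111001. Highest set bit at position 13

13


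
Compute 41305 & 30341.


0b1010000101011001 & 0b111011010000101 = 0b10000000000001 = 8193

8193


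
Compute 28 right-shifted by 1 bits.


0b11100 >> 1 = 0b1110 = 14

14


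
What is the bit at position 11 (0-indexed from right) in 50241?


0b1100010001000001, position 11 = 0

0


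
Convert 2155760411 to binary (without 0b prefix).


2155760411 = 10000000011111100100101100011011 in binary

10000000011111100100101100011011


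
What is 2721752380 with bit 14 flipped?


2721752380 ^ (1 << 14) = 2721752380 ^ 16384 = 2721768764

2721768764


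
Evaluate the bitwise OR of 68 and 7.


0b1000100 | 0b111 = 0b1000111 = 71

71


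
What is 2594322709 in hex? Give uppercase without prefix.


2594322709 = 9AA23915 hex

9AA23915


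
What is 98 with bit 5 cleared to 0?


98 & ~(1 << 5) = 66

66


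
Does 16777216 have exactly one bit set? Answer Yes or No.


0b1000000000000000000000000. Only one bit set => Yes

Yes


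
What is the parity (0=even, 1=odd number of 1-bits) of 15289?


0b11101110111001 has 10 ones => parity 0

0


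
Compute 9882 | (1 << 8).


9882 | (1 << 8) = 9882 | 256 = 10138

10138


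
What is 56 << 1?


0b111000 << 1 = 0b1110000 = 112

112


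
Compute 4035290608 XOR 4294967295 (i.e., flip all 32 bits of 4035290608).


4035290608 ^ 4294967295 = 259676687

259676687


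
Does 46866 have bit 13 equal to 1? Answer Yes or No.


0b1011011100010010, bit 13 = 1. Yes

Yes


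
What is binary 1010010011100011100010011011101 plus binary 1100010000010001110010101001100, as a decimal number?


1010010011100011100010011011101 + 1100010000010001110010101001100 = 10110100011110101010101000101001 = 3027937833

3027937833


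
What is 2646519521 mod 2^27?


2646519521 & 134217727 = 96382689

96382689


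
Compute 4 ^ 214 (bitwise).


0b100 ^ 0b11010110 = 0b11010010 = 210

210


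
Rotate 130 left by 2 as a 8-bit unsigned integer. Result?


Rotate 0b10000010 left by 2 (8-bit) = 0b1010 = 10

10


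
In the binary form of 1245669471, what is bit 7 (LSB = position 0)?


0b1001010001111110110100001011111, position 7 = 0

0


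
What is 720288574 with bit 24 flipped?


720288574 ^ (1 << 24) = 720288574 ^ 16777216 = 737065790

737065790


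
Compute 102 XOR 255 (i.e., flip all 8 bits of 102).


102 ^ 255 = 153

153


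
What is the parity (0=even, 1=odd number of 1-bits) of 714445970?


0b101010100101011001010010010010 has 13 ones => parity 1

1


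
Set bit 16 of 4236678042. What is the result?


4236678042 | (1 << 16) = 4236678042 | 65536 = 4236743578

4236743578


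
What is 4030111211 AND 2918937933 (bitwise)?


0b11110000001101101001110111101011 & 0b10101101111110110111010101001101 = 0b10100000001100100001010101001001 = 2687636809

2687636809


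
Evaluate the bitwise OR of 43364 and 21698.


0b1010100101100100 | 0b101010011000010 = 0b1111110111100110 = 64998

64998


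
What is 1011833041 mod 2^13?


1011833041 & 8191 = 6353

6353


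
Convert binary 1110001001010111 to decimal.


1110001001010111 in decimal = 57943

57943


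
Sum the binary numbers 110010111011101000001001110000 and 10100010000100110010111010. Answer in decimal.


110010111011101000001001110000 + 10100010000100110010111010 = 110101011101101100111100101010 = 896978730

896978730


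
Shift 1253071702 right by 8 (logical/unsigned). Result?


0b1001010101100000101101101010110 >> 8 = 0b10010101011000001011011 = 4894811

4894811


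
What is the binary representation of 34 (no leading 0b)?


34 = 100010 in binary

100010


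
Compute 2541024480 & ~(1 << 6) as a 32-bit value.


2541024480 & ~(1 << 6) = 2541024416

2541024416


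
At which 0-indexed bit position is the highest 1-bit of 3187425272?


0b10111101111111000011111111111000. Highest set bit at position 31

31


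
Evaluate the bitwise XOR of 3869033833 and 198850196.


0b11100110100111001100010101101001 ^ 0b1011110110100011011010010100 = 0b11101101010001101111001111111101 = 3980850173

3980850173


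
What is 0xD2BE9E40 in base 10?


D2BE9E40 hex = 3535707712 decimal

3535707712


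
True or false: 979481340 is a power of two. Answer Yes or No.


0b111010011000011011001011111100. Multiple bits set => No

No


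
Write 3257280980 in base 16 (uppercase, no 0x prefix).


3257280980 = C22629D4 hex

C22629D4


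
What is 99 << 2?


0b1100011 << 2 = 0b110001100 = 396

396


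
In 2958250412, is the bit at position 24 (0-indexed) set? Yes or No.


0b10110000010100110101000110101100, bit 24 = 0. No

No


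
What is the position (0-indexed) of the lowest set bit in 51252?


0b1100100000110100. Lowest set bit at position 2

2


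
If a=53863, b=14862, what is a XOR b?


53863 ^ 14862 = 59497

59497


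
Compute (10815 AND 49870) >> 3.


Step 1: 10815 & 49870 = 526
Step 2: 526 >> 3 = 65

65


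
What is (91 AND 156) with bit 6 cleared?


Step 1: 91 & 156 = 24
Step 2: 24 & ~(1 << 6) = 24

24


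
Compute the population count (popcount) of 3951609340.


0b11101011100010001100010111111100 has 18 set bits

18


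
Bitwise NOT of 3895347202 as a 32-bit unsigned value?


~0b11101000001011100100100000000010 = 0b10111110100011011011111111101 = 399620093 (32-bit unsigned)

399620093


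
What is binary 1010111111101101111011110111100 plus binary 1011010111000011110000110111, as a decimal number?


1010111111101101111011110111100 + 1011010111000011110000110111 = 1100011010100110011001111110011 = 1666397171

1666397171


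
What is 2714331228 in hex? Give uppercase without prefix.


2714331228 = A1C9685C hex

A1C9685C


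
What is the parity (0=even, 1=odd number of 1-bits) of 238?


0b11101110 has 6 ones => parity 0

0


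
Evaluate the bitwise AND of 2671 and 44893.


0b101001101111 & 0b1010111101011101 = 0b101001001101 = 2637

2637


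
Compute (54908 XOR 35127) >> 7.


Step 1: 54908 ^ 35127 = 24395
Step 2: 24395 >> 7 = 190

190


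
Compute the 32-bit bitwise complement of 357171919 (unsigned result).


~0b10101010010100000001011001111 = 0b11101010101101011111110100110000 = 3937795376 (32-bit unsigned)

3937795376


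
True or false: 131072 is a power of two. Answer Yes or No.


0b100000000000000000. Only one bit set => Yes

Yes


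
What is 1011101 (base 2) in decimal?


1011101 in decimal = 93

93


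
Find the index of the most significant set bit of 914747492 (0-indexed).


0b110110100001011111000001100100. Highest set bit at position 29

29


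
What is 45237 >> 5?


0b1011000010110101 >> 5 = 0b10110000101 = 1413

1413


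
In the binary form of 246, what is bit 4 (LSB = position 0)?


0b11110110, position 4 = 1

1


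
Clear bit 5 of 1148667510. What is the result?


1148667510 & ~(1 << 5) = 1148667478

1148667478


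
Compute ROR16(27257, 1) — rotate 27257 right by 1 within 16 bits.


Rotate 0b110101001111001 right by 1 (16-bit) = 0b1011010100111100 = 46396

46396


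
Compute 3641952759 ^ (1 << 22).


3641952759 ^ (1 << 22) = 3641952759 ^ 4194304 = 3646147063

3646147063


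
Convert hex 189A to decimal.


189A hex = 6298 decimal

6298


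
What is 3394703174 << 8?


0b11001010010101110000111101000110 << 8 = 0b1100101001010111000011110100011000000000 = 869044012544

869044012544


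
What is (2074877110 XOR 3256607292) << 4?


Step 1: 2074877110 ^ 3256607292 = 3115843210
Step 2: 3115843210 << 4 = 49853491360

49853491360


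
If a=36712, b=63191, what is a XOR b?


36712 ^ 63191 = 31167

31167


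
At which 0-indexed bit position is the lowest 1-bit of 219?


0b11011011. Lowest set bit at position 0

0


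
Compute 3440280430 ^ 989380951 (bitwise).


0b11001101000011101000001101101110 ^ 0b111010111110001100000101010111 = 0b11110111111101100100001000111001 = 4160111161

4160111161


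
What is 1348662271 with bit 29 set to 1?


1348662271 | (1 << 29) = 1348662271 | 536870912 = 1885533183

1885533183


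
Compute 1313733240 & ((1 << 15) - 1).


1313733240 & 32767 = 31352

31352


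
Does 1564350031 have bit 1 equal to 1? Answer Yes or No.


0b1011101001111100001011001001111, bit 1 = 1. Yes

Yes


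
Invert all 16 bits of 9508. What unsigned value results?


9508 ^ 65535 = 56027

56027


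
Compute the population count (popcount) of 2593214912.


0b10011010100100010101000111000000 has 12 set bits

12


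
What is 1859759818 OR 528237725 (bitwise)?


0b1101110110110011010111011001010 | 0b11111011111000100010010011101 = 0b1111111111111011110111011011111 = 2147348191

2147348191


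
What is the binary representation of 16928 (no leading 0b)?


16928 = 100001000100000 in binary

100001000100000


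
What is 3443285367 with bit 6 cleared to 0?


3443285367 & ~(1 << 6) = 3443285303

3443285303


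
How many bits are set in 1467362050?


0b1010111011101100010101100000010 has 15 set bits

15


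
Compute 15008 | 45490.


0b11101010100000 | 0b1011000110110010 = 0b1011101110110010 = 48050

48050


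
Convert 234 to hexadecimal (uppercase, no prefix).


234 = EA hex

EA


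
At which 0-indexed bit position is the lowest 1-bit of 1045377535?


0b111110010011110011000111111111. Lowest set bit at position 0

0


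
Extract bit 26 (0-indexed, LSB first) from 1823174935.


0b1101100101010110111000100010111, position 26 = 1

1


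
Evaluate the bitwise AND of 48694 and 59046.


0b1011111000110110 & 0b1110011010100110 = 0b1010011000100110 = 42534

42534


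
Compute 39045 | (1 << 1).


39045 | (1 << 1) = 39045 | 2 = 39047

39047


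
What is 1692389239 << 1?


0b1100100110111111100111101110111 << 1 = 0b11001001101111111001111011101110 = 3384778478

3384778478


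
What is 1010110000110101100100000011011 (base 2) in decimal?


1010110000110101100100000011011 in decimal = 1444595739

1444595739


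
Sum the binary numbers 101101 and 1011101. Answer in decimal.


101101 + 1011101 = 10001010 = 138

138


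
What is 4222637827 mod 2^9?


4222637827 & 511 = 259

259


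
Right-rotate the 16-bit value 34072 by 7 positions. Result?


Rotate 0b1000010100011000 right by 7 (16-bit) = 0b11000100001010 = 12554

12554


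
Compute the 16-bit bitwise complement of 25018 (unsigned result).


~0b110000110111010 = 0b1001111001000101 = 40517 (16-bit unsigned)

40517


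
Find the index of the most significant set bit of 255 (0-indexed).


0b11111111. Highest set bit at position 7

7


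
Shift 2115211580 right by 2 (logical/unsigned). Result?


0b1111110000100111001000100111100 >> 2 = 0b11111100001001110010001001111 = 528802895

528802895


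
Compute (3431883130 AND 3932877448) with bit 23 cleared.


Step 1: 3431883130 & 3932877448 = 3356123144
Step 2: 3356123144 & ~(1 << 23) = 3356123144

3356123144


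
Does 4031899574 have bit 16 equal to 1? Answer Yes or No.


0b11110000010100011110011110110110, bit 16 = 1. Yes

Yes


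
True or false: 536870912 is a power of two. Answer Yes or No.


0b100000000000000000000000000000. Only one bit set => Yes

Yes


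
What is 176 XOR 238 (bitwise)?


0b10110000 ^ 0b11101110 = 0b1011110 = 94

94


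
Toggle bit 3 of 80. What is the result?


80 ^ (1 << 3) = 80 ^ 8 = 88

88


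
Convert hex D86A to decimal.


D86A hex = 55402 decimal

55402


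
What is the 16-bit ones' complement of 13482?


13482 ^ 65535 = 52053

52053


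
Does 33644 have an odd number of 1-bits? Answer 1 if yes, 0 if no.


0b1000001101101100 has 7 ones => parity 1

1


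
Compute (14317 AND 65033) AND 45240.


Step 1: 14317 & 65033 = 13833
Step 2: 13833 & 45240 = 12296

12296


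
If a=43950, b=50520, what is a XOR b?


43950 ^ 50520 = 28406

28406


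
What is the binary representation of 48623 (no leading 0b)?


48623 = 1011110111101111 in binary

1011110111101111


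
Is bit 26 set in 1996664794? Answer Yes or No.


0b1110111000000101010111111011010, bit 26 = 1. Yes

Yes


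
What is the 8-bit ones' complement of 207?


207 ^ 255 = 48

48


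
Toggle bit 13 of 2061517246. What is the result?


2061517246 ^ (1 << 13) = 2061517246 ^ 8192 = 2061525438

2061525438


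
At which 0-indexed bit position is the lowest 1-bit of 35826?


0b1000101111110010. Lowest set bit at position 1

1


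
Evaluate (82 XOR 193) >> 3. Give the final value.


Step 1: 82 ^ 193 = 147
Step 2: 147 >> 3 = 18

18


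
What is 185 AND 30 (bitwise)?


0b10111001 & 0b11110 = 0b11000 = 24

24


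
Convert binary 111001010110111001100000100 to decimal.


111001010110111001100000100 in decimal = 120288004

120288004


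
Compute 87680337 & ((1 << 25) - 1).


87680337 & 33554431 = 20571473

20571473


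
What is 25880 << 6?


0b110010100011000 << 6 = 0b110010100011000000000 = 1656320

1656320


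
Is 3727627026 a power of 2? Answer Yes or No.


0b11011110001011110001001100010010. Multiple bits set => No

No


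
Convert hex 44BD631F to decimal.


44BD631F hex = 1153262367 decimal

1153262367


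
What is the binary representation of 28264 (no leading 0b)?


28264 = 110111001101000 in binary

110111001101000


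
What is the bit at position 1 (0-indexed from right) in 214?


0b11010110, position 1 = 1

1


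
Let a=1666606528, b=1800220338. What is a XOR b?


1666606528 ^ 1800220338 = 136006514

136006514


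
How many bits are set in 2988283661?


0b10110010000111011001011100001101 has 16 set bits

16


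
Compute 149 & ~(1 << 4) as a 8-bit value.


149 & ~(1 << 4) = 133

133


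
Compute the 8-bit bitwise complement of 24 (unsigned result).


~0b11000 = 0b11100111 = 231 (8-bit unsigned)

231


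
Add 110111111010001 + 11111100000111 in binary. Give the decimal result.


110111111010001 + 11111100000111 = 1010111011011000 = 44760

44760


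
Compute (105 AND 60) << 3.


Step 1: 105 & 60 = 40
Step 2: 40 << 3 = 320

320


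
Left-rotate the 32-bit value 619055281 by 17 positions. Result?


Rotate 0b100100111001100000100010110001 left by 17 (32-bit) = 0b10001011000100100100111001100 = 291654092

291654092


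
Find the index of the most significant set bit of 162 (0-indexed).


0b10100010. Highest set bit at position 7

7


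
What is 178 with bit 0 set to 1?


178 | (1 << 0) = 178 | 1 = 179

179


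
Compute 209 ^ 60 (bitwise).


0b11010001 ^ 0b111100 = 0b11101101 = 237

237


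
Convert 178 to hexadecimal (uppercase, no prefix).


178 = B2 hex

B2


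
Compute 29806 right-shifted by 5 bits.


0b111010001101110 >> 5 = 0b1110100011 = 931

931


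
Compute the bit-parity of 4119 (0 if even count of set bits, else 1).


0b1000000010111 has 5 ones => parity 1

1


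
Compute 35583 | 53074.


0b1000101011111111 | 0b1100111101010010 = 0b1100111111111111 = 53247

53247


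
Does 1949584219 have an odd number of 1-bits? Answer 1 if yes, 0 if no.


0b1110100001101000100101101011011 has 16 ones => parity 0

0


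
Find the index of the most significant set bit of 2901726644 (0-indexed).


0b10101100111101001101010110110100. Highest set bit at position 31

31


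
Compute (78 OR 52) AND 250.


Step 1: 78 | 52 = 126
Step 2: 126 & 250 = 122

122


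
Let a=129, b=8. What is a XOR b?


129 ^ 8 = 137

137


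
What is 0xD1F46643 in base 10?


D1F46643 hex = 3522455107 decimal

3522455107


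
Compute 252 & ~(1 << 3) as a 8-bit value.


252 & ~(1 << 3) = 244

244


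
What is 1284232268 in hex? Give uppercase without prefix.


1284232268 = 4C8BD44C hex

4C8BD44C


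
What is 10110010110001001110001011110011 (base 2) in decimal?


10110010110001001110001011110011 in decimal = 2999247603

2999247603


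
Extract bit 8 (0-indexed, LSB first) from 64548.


0b1111110000100100, position 8 = 0

0


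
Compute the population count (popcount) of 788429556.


0b101110111111100111101011110100 has 21 set bits

21


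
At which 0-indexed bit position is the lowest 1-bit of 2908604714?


0b10101101010111011100100100101010. Lowest set bit at position 1

1


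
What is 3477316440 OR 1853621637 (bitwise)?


0b11001111010000111010001101011000 | 0b1101110011111000000010110000101 = 0b11101111011111111010011111011101 = 4018120669

4018120669


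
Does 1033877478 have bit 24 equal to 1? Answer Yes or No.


0b111101100111111011011111100110, bit 24 = 1. Yes

Yes


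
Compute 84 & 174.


0b1010100 & 0b10101110 = 0b100 = 4

4


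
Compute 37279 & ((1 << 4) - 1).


37279 & 15 = 15

15


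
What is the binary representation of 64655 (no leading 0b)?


64655 = 1111110010001111 in binary

1111110010001111


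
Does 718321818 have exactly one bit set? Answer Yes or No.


0b101010110100001011100010011010. Multiple bits set => No

No


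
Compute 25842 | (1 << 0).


25842 | (1 << 0) = 25842 | 1 = 25843

25843


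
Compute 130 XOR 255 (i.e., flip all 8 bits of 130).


130 ^ 255 = 125

125


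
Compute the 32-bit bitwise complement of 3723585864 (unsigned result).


~0b11011101111100010110100101001000 = 0b100010000011101001011010110111 = 571381431 (32-bit unsigned)

571381431


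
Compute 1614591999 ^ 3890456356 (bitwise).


0b1100000001111001011011111111111 ^ 0b11100111111000111010011100100100 = 0b10000111110111110001000011011011 = 2279543003

2279543003


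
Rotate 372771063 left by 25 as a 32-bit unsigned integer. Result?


Rotate 0b10110001110000000100011110111 left by 25 (32-bit) = 0b11101110001011000111000000010001 = 3995889681

3995889681


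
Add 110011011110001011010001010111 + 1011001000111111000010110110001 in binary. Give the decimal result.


110011011110001011010001010111 + 1011001000111111000010110110001 = 10001100100110000011101000001000 = 2358786568

2358786568


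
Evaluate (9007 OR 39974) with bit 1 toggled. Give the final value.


Step 1: 9007 | 39974 = 48943
Step 2: 48943 ^ (1 << 1) = 48943 ^ 2 = 48941

48941


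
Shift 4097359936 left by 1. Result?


0b11110100001110001100000001000000 << 1 = 0b111101000011100011000000010000000 = 8194719872

8194719872


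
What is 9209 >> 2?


0b10001111111001 >> 2 = 0b100011111110 = 2302

2302


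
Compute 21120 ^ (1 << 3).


21120 ^ (1 << 3) = 21120 ^ 8 = 21128

21128


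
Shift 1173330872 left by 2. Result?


0b1000101111011111001101110111000 << 2 = 0b100010111101111100110111011100000 = 4693323488

4693323488


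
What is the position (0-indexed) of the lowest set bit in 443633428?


0b11010011100010100111100010100. Lowest set bit at position 2

2


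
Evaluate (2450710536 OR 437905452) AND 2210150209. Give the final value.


Step 1: 2450710536 | 437905452 = 2585520172
Step 2: 2585520172 & 2210150209 = 2182619136

2182619136


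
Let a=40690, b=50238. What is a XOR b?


40690 ^ 50238 = 23244

23244


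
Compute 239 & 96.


0b11101111 & 0b1100000 = 0b1100000 = 96

96


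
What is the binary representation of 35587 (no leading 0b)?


35587 = 1000101100000011 in binary

1000101100000011


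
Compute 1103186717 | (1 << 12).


1103186717 | (1 << 12) = 1103186717 | 4096 = 1103190813

1103190813


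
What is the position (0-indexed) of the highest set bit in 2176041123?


0b10000001101100111100000010100011. Highest set bit at position 31

31


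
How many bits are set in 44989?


0b1010111110111101 has 12 set bits

12


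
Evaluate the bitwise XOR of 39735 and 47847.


0b1001101100110111 ^ 0b1011101011100111 = 0b10000111010000 = 8656

8656


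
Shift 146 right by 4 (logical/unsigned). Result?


0b10010010 >> 4 = 0b1001 = 9

9


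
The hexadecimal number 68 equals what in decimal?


68 hex = 104 decimal

104


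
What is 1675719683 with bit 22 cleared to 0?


1675719683 & ~(1 << 22) = 1671525379

1671525379


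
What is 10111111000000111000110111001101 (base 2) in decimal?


10111111000000111000110111001101 in decimal = 3204681165

3204681165


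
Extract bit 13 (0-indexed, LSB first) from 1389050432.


0b1010010110010110011101001000000, position 13 = 1

1


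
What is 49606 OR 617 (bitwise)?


0b1100000111000110 | 0b1001101001 = 0b1100001111101111 = 50159

50159


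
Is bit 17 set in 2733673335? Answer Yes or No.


0b10100010111100001000101101110111, bit 17 = 0. No

No


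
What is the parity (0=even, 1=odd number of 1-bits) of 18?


0b10010 has 2 ones => parity 0

0


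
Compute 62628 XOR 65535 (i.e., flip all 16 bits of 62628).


62628 ^ 65535 = 2907

2907


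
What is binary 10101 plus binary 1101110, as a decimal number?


10101 + 1101110 = 10000011 = 131

131


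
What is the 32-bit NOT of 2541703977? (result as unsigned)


~0b10010111011111110101001100101001 = 0b1101000100000001010110011010110 = 1753263318 (32-bit unsigned)

1753263318


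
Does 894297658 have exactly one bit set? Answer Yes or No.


0b110101010011011110011000111010. Multiple bits set => No

No


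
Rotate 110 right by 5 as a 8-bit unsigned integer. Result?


Rotate 0b1101110 right by 5 (8-bit) = 0b1110011 = 115

115


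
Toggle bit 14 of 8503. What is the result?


8503 ^ (1 << 14) = 8503 ^ 16384 = 24887

24887


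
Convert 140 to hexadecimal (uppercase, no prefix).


140 = 8C hex

8C


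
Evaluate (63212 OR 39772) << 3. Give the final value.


Step 1: 63212 | 39772 = 65532
Step 2: 65532 << 3 = 524256

524256


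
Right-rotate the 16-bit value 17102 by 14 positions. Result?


Rotate 0b100001011001110 right by 14 (16-bit) = 0b101100111001 = 2873

2873


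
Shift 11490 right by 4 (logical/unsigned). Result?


0b10110011100010 >> 4 = 0b1011001110 = 718

718


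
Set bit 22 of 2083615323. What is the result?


2083615323 | (1 << 22) = 2083615323 | 4194304 = 2087809627

2087809627


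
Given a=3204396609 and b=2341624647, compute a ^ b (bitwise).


3204396609 ^ 2341624647 = 896363782

896363782


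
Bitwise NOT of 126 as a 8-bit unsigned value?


~0b1111110 = 0b10000001 = 129 (8-bit unsigned)

129


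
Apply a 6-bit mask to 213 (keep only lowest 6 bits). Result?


213 & 63 = 21

21


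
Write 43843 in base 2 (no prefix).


43843 = 1010101101000011 in binary

1010101101000011


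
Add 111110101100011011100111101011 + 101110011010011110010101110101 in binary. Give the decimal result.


111110101100011011100111101011 + 101110011010011110010101110101 = 1101101000110111001111101100000 = 1830526816

1830526816


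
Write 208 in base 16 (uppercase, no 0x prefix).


208 = D0 hex

D0


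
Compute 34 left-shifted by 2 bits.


0b100010 << 2 = 0b10001000 = 136

136


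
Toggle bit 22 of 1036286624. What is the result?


1036286624 ^ (1 << 22) = 1036286624 ^ 4194304 = 1032092320

1032092320


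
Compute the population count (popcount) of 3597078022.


0b11010110011001110000111000000110 has 15 set bits

15


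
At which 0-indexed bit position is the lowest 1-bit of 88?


0b1011000. Lowest set bit at position 3

3


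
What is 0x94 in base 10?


94 hex = 148 decimal

148


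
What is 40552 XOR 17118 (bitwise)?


0b1001111001101000 ^ 0b100001011011110 = 0b1101110010110110 = 56502

56502


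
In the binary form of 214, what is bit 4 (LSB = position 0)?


0b11010110, position 4 = 1

1


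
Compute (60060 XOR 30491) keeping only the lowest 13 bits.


Step 1: 60060 ^ 30491 = 40327
Step 2: 40327 & 8191 = 7559

7559


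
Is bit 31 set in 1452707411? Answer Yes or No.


0b1010110100101101000111001010011, bit 31 = 0. No

No


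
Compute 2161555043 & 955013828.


0b10000000110101101011011001100011 & 0b111000111011000101101011000100 = 0b110001000001001001000000 = 12849728

12849728


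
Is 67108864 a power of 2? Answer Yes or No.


0b100000000000000000000000000. Only one bit set => Yes

Yes


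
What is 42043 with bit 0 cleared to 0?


42043 & ~(1 << 0) = 42042

42042


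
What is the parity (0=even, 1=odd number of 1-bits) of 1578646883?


0b1011110000110000011110101100011 has 16 ones => parity 0

0


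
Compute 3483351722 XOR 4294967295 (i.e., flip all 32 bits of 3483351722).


3483351722 ^ 4294967295 = 811615573

811615573


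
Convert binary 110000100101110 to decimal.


110000100101110 in decimal = 24878

24878


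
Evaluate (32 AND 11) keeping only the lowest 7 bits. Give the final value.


Step 1: 32 & 11 = 0
Step 2: 0 & 127 = 0

0


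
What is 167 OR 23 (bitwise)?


0b10100111 | 0b10111 = 0b10110111 = 183

183


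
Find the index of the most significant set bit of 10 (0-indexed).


0b1010. Highest set bit at position 3

3


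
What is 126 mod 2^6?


126 & 63 = 62

62


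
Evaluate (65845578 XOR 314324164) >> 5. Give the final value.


Step 1: 65845578 ^ 314324164 = 290491790
Step 2: 290491790 >> 5 = 9077868

9077868


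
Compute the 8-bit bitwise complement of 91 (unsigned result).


~0b1011011 = 0b10100100 = 164 (8-bit unsigned)

164


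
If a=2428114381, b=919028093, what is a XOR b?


2428114381 ^ 919028093 = 2793231536

2793231536


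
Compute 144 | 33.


0b10010000 | 0b100001 = 0b10110001 = 177

177


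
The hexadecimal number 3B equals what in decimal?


3B hex = 59 decimal

59


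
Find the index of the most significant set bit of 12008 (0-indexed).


0b10111011101000. Highest set bit at position 13

13


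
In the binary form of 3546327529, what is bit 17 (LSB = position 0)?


0b11010011011000001010100111101001, position 17 = 0

0


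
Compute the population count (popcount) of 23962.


0b101110110011010 has 9 set bits

9


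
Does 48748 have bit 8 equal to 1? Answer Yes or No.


0b1011111001101100, bit 8 = 0. No

No


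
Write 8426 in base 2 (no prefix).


8426 = 10000011101010 in binary

10000011101010


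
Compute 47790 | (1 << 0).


47790 | (1 << 0) = 47790 | 1 = 47791

47791


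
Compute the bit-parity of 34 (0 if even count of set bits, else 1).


0b100010 has 2 ones => parity 0

0


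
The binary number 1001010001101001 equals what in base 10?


1001010001101001 in decimal = 37993

37993


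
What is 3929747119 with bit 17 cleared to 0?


3929747119 & ~(1 << 17) = 3929616047

3929616047


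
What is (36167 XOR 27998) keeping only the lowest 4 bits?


Step 1: 36167 ^ 27998 = 57369
Step 2: 57369 & 15 = 9

9


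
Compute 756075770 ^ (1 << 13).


756075770 ^ (1 << 13) = 756075770 ^ 8192 = 756083962

756083962


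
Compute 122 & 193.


0b1111010 & 0b11000001 = 0b1000000 = 64

64


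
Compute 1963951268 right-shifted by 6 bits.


0b1110101000011111000010010100100 >> 6 = 0b1110101000011111000010010 = 30686738

30686738


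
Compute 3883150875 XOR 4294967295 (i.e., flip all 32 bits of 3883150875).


3883150875 ^ 4294967295 = 411816420

411816420


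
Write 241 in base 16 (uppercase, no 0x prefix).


241 = F1 hex

F1


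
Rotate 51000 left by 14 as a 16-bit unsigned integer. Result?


Rotate 0b1100011100111000 left by 14 (16-bit) = 0b11000111001110 = 12750

12750


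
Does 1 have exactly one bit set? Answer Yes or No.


0b1. Only one bit set => Yes

Yes


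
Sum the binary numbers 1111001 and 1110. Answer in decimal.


1111001 + 1110 = 10000111 = 135

135


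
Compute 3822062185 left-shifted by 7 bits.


0b11100011110100000000101001101001 << 7 = 0b111000111101000000001010011010010000000 = 489223959680

489223959680


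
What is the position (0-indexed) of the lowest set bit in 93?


0b1011101. Lowest set bit at position 0

0


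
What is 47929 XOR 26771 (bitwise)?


0b1011101100111001 ^ 0b110100010010011 = 0b1101001110101010 = 54186

54186


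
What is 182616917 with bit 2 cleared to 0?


182616917 & ~(1 << 2) = 182616913

182616913


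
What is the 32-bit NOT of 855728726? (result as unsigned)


~0b110011000000010110001001010110 = 0b11001100111111101001110110101001 = 3439238569 (32-bit unsigned)

3439238569


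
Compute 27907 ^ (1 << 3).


27907 ^ (1 << 3) = 27907 ^ 8 = 27915

27915


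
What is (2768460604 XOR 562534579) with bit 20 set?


Step 1: 2768460604 ^ 562534579 = 2223293327
Step 2: 2223293327 | (1 << 20) = 2223293327 | 1048576 = 2224341903

2224341903


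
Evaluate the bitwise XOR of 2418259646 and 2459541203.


0b10010000001000111011011010111110 ^ 0b10010010100110011001111011010011 = 0b10101110100010100001101101 = 45754477

45754477


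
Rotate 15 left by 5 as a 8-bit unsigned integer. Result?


Rotate 0b1111 left by 5 (8-bit) = 0b11100001 = 225

225


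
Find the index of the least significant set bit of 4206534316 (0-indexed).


0b11111010101110101001111010101100. Lowest set bit at position 2

2


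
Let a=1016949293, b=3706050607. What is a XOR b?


1016949293 ^ 3706050607 = 3766006274

3766006274


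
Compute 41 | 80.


0b101001 | 0b1010000 = 0b1111001 = 121

121


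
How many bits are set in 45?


0b101101 has 4 set bits

4


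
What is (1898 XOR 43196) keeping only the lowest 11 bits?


Step 1: 1898 ^ 43196 = 45014
Step 2: 45014 & 2047 = 2006

2006


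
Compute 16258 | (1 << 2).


16258 | (1 << 2) = 16258 | 4 = 16262

16262


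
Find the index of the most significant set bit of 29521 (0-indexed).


0b111001101010001. Highest set bit at position 14

14


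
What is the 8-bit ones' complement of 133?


133 ^ 255 = 122

122


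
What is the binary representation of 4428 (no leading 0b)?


4428 = 1000101001100 in binary

1000101001100


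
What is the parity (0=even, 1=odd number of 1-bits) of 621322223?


0b100101000010001001111111101111 has 17 ones => parity 1

1


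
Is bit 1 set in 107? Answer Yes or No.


0b1101011, bit 1 = 1. Yes

Yes


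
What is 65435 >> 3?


0b1111111110011011 >> 3 = 0b1111111110011 = 8179

8179


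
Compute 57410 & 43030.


0b1110000001000010 & 0b1010100000010110 = 0b1010000000000010 = 40962

40962


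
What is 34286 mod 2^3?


34286 & 7 = 6

6


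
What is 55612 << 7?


0b1101100100111100 << 7 = 0b11011001001111000000000 = 7118336

7118336


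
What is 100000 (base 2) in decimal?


100000 in decimal = 32

32


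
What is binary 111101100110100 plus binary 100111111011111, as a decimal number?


111101100110100 + 100111111011111 = 1100101100010011 = 51987

51987


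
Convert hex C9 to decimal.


C9 hex = 201 decimal

201


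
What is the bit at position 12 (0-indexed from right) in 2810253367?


0b10100111100000010001000000110111, position 12 = 1

1


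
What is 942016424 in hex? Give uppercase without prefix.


942016424 = 382607A8 hex

382607A8


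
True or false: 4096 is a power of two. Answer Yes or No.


0b1000000000000. Only one bit set => Yes

Yes


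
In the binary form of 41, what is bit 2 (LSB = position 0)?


0b101001, position 2 = 0

0


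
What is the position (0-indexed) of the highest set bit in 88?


0b1011000. Highest set bit at position 6

6


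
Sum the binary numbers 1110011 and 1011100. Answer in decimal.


1110011 + 1011100 = 11001111 = 207

207


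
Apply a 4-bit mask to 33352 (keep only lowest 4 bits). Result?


33352 & 15 = 8

8


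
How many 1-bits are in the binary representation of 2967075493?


0b10110000110110011111101010100101 has 18 set bits

18


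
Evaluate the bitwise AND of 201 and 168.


0b11001001 & 0b10101000 = 0b10001000 = 136

136


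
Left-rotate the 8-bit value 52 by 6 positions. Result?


Rotate 0b110100 left by 6 (8-bit) = 0b1101 = 13

13


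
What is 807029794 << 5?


0b110000000110100100110000100010 << 5 = 0b11000000011010010011000010001000000 = 25824953408

25824953408


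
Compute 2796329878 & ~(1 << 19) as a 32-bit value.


2796329878 & ~(1 << 19) = 2795805590

2795805590


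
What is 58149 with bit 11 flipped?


58149 ^ (1 << 11) = 58149 ^ 2048 = 60197

60197


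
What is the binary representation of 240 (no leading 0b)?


240 = 11110000 in binary

11110000


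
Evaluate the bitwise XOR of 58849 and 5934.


0b1110010111100001 ^ 0b1011100101110 = 0b1111001011001111 = 62159

62159


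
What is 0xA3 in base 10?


A3 hex = 163 decimal

163


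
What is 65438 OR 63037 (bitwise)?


0b1111111110011110 | 0b1111011000111101 = 0b1111111110111111 = 65471

65471


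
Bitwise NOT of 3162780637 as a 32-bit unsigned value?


~0b10111100100001000011001111011101 = 0b1000011011110111100110000100010 = 1132186658 (32-bit unsigned)

1132186658


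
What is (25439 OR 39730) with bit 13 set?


Step 1: 25439 | 39730 = 64383
Step 2: 64383 | (1 << 13) = 64383 | 8192 = 64383

64383


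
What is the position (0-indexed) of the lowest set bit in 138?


0b10001010. Lowest set bit at position 1

1


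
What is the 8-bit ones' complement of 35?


35 ^ 255 = 220

220


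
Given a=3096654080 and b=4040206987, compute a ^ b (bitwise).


3096654080 ^ 4040206987 = 1212390283

1212390283


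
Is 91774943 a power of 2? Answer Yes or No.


0b101011110000101111111011111. Multiple bits set => No

No


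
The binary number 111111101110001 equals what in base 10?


111111101110001 in decimal = 32625

32625


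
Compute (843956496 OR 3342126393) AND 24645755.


Step 1: 843956496 | 3342126393 = 4152216889
Step 2: 4152216889 & 24645755 = 24641593

24641593


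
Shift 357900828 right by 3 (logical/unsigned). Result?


0b10101010101010010001000011100 >> 3 = 0b10101010101010010001000011 = 44737603

44737603
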